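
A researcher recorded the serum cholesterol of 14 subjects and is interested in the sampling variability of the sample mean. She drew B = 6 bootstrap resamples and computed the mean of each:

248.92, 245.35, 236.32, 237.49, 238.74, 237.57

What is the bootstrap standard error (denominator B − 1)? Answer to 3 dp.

SE* = 5.144

Bootstrap SE is the standard deviation of the 6 replicate means.
Mean of replicates: (248.92 + 245.35 + 236.32 + 237.49 + 238.74 + 237.57) / 6 = 1444.3900 / 6 = 240.7317
Sum of squared deviations: (+8.1883)² + (+4.6183)² + (−4.4117)² + (−3.2417)² + (−1.9917)² + (−3.1617)² = 132.3119
Variance = 132.3119 / 5 = 26.4624
SE* = √26.4624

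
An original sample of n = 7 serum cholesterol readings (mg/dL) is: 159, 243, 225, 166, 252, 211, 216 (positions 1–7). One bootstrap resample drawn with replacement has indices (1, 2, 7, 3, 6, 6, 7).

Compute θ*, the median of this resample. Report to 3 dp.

Resample values: 159, 243, 216, 225, 211, 211, 216.
Sorted: 159, 211, 211, 216, 216, 225, 243
Median = middle value = 216.000

θ* = 216.000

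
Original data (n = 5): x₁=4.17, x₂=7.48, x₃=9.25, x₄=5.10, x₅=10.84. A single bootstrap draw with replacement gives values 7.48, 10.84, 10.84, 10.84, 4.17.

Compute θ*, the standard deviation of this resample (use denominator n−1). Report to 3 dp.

θ* = 2.986

Mean = 8.8340; sum of squared deviations = 35.6583
s² = 35.6583 / 4 = 8.9146
s = √8.9146 = 2.986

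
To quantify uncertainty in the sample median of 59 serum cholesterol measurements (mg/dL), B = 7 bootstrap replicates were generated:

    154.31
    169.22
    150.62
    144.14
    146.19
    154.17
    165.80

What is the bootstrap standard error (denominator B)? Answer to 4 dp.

SE* = 8.7400

Bootstrap SE is the standard deviation of the 7 replicate medians.
Mean of replicates: (154.31 + 169.22 + 150.62 + 144.14 + 146.19 + 154.17 + 165.80) / 7 = 1084.45000 / 7 = 154.92143
Sum of squared deviations: (−0.61143)² + (+14.29857)² + (−4.30143)² + (−10.78143)² + (−8.73143)² + (−0.75143)² + (+10.87857)² = 534.71029
Variance = 534.71029 / 7 = 76.38718
SE* = √76.38718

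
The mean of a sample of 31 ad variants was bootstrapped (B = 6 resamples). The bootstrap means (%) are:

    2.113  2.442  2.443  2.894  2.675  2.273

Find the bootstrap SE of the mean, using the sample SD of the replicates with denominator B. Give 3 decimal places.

SE* = 0.255

Bootstrap SE is the standard deviation of the 6 replicate means.
Mean of replicates: (2.113 + 2.442 + 2.443 + 2.894 + 2.675 + 2.273) / 6 = 14.8400 / 6 = 2.4733
Sum of squared deviations: (−0.3603)² + (−0.0313)² + (−0.0303)² + (+0.4207)² + (+0.2017)² + (−0.2003)² = 0.3895
Variance = 0.3895 / 6 = 0.0649
SE* = √0.0649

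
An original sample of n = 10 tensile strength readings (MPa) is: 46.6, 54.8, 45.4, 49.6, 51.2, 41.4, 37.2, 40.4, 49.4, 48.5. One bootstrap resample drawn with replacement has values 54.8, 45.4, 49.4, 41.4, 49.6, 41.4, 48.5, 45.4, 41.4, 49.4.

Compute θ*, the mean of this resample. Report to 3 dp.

Mean = (54.8 + 45.4 + 49.4 + 41.4 + 49.6 + 41.4 + 48.5 + 45.4 + 41.4 + 49.4) / 10 = 466.70 / 10 = 46.670

θ* = 46.670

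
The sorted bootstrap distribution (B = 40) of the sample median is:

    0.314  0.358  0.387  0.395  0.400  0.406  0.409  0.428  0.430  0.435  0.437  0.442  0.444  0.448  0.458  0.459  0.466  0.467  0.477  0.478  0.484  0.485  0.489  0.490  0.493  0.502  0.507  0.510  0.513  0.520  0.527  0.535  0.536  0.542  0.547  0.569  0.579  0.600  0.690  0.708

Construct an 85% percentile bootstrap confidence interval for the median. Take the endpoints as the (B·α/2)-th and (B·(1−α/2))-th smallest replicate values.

α = 0.15; lower rank = 40 × 0.075 = 3; upper rank = 40 × 0.925 = 37.
The 3rd smallest replicate is 0.387; the 37th is 0.579.

(0.387, 0.579)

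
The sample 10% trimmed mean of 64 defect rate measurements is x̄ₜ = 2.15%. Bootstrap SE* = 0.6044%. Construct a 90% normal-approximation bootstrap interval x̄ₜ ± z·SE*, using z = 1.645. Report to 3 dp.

Margin = 1.645 × 0.6044 = 0.9942
Interval: 2.15 ± 0.9942

(1.156, 3.144)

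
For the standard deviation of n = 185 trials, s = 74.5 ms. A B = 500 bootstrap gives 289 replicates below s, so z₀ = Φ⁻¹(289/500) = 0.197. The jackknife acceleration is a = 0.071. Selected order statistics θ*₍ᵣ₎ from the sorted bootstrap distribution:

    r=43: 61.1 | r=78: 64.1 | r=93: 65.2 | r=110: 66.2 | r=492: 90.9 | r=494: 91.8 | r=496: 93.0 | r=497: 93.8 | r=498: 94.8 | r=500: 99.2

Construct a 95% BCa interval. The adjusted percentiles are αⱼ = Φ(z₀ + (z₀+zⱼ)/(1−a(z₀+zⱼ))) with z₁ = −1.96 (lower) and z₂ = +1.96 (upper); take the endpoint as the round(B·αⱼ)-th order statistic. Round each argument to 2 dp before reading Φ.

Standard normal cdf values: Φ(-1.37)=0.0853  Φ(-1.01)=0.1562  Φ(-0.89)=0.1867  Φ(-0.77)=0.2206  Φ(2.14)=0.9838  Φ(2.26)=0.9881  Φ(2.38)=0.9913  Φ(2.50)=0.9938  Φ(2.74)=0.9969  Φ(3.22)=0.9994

Lower: z₀ + z₁ = 0.197 + (-1.960) = -1.763; 1 − a(z₀+z₁) = 1 − (0.071)(-1.763) = 1.1252; argument = 0.197 + (-1.763)/1.1252 = -1.3699 → -1.37.
α₁ = Φ(-1.37) = 0.0853; rank = round(500 × 0.0853) = 43; θ*₍43₎ = 61.1.
Upper: z₀ + z₂ = 2.157; 1 − a(z₀+z₂) = 0.8469; argument = 2.7441 → 2.74; α₂ = 0.9969; rank = 498; θ*₍498₎ = 94.8.

(61.1, 94.8)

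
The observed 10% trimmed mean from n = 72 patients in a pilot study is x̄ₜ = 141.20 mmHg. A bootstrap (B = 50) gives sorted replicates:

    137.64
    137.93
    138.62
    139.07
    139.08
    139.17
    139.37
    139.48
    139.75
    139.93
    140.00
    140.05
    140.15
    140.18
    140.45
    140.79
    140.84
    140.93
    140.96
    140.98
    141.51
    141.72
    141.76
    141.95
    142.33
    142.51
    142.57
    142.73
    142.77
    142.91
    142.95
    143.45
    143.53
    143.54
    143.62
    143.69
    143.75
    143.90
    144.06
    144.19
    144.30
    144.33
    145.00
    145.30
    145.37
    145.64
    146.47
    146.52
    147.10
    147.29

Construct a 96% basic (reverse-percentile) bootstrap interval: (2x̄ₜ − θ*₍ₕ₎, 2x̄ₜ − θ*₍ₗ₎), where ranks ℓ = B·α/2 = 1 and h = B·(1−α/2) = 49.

Percentile endpoints at ranks 1 and 49: θ*₍1₎ = 137.64, θ*₍49₎ = 147.10.
Basic interval reflects these around x̄ₜ:
  lower = 2 × 141.20 − 147.10 = 135.30
  upper = 2 × 141.20 − 137.64 = 144.76

(135.30, 144.76)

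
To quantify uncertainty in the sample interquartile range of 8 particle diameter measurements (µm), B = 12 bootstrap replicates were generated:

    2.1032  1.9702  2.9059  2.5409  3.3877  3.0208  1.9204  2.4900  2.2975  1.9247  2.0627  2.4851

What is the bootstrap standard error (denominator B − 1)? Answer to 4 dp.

SE* = 0.4765

Bootstrap SE is the standard deviation of the 12 replicate interquartile ranges.
Mean of replicates: (2.1032 + 1.9702 + 2.9059 + 2.5409 + 3.3877 + 3.0208 + 1.9204 + 2.4900 + 2.2975 + 1.9247 + 2.0627 + 2.4851) / 12 = 29.10910 / 12 = 2.42576
Sum of squared deviations: (−0.32256)² + (−0.45556)² + (+0.48014)² + (+0.11514)² + (+0.96194)² + (+0.59504)² + (−0.50536)² + (+0.06424)² + (−0.12826)² + (−0.50106)² + (−0.36306)² + (+0.05934)² = 2.49713
Variance = 2.49713 / 11 = 0.22701
SE* = √0.22701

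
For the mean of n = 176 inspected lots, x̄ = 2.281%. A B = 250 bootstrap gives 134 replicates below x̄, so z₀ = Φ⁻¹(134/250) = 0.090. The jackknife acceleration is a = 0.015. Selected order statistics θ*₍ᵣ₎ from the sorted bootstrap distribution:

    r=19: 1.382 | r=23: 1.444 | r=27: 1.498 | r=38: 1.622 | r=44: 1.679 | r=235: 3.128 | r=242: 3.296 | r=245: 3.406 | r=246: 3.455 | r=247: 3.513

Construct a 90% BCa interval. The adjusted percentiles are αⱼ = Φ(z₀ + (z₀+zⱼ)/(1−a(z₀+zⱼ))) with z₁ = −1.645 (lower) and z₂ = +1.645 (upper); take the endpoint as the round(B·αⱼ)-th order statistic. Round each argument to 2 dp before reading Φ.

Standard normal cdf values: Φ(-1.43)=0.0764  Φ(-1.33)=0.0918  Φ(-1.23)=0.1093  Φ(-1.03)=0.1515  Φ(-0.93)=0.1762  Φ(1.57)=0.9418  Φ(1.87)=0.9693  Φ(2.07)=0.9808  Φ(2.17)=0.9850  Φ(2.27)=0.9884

Lower: z₀ + z₁ = 0.090 + (-1.645) = -1.555; 1 − a(z₀+z₁) = 1 − (0.015)(-1.555) = 1.0233; argument = 0.090 + (-1.555)/1.0233 = -1.4296 → -1.43.
α₁ = Φ(-1.43) = 0.0764; rank = round(250 × 0.0764) = 19; θ*₍19₎ = 1.382.
Upper: z₀ + z₂ = 1.735; 1 − a(z₀+z₂) = 0.9740; argument = 1.8714 → 1.87; α₂ = 0.9693; rank = 242; θ*₍242₎ = 3.296.

(1.382, 3.296)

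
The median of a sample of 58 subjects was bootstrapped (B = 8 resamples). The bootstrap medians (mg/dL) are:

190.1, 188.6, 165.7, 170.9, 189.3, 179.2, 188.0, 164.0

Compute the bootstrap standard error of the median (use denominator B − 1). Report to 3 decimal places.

Bootstrap SE is the standard deviation of the 8 replicate medians.
Mean of replicates: (190.1 + 188.6 + 165.7 + 170.9 + 189.3 + 179.2 + 188.0 + 164.0) / 8 = 1435.8000 / 8 = 179.4750
Sum of squared deviations: (+10.6250)² + (+9.1250)² + (−13.7750)² + (−8.5750)² + (+9.8250)² + (−0.2750)² + (+8.5250)² + (−15.4750)² = 868.1950
Variance = 868.1950 / 7 = 124.0279
SE* = √124.0279

SE* = 11.137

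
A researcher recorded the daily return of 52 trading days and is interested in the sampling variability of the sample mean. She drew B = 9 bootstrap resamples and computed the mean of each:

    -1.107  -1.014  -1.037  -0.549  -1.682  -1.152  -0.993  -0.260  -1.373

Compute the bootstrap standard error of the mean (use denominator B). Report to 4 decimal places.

Bootstrap SE is the standard deviation of the 9 replicate means.
Mean of replicates: ((-1.107) + (-1.014) + (-1.037) + (-0.549) + (-1.682) + (-1.152) + (-0.993) + (-0.260) + (-1.373)) / 9 = -9.16700 / 9 = -1.01856
Sum of squared deviations: (−0.08844)² + (+0.00456)² + (−0.01844)² + (+0.46956)² + (−0.66344)² + (−0.13344)² + (+0.02556)² + (+0.75856)² + (−0.35444)² = 1.38832
Variance = 1.38832 / 9 = 0.15426
SE* = √0.15426

SE* = 0.3928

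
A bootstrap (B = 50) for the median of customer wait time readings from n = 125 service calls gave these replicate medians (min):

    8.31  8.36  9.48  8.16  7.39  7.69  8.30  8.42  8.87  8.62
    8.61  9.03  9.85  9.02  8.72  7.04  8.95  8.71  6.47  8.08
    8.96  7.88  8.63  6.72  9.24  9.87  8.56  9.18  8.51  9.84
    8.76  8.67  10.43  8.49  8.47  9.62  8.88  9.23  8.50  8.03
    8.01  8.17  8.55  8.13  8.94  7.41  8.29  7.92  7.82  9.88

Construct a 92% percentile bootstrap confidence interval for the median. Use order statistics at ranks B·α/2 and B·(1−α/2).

Sorted replicates: 6.47, 6.72, 7.04, 7.39, 7.41, 7.69, 7.82, 7.88, 7.92, 8.01, 8.03, 8.08, 8.13, 8.16, 8.17, 8.29, 8.30, 8.31, 8.36, 8.42, 8.47, 8.49, 8.50, 8.51, 8.55, 8.56, 8.61, 8.62, 8.63, 8.67, 8.71, 8.72, 8.76, 8.87, 8.88, 8.94, 8.95, 8.96, 9.02, 9.03, 9.18, 9.23, 9.24, 9.48, 9.62, 9.84, 9.85, 9.87, 9.88, 10.43
α = 0.08; lower rank = 50 × 0.040 = 2; upper rank = 50 × 0.960 = 48.
The 2nd smallest replicate is 6.72; the 48th is 9.87.

(6.72, 9.87)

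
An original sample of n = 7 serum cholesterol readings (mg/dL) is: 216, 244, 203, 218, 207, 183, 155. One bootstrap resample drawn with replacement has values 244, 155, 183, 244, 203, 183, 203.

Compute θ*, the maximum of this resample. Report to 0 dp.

θ* = 244

Maximum = 244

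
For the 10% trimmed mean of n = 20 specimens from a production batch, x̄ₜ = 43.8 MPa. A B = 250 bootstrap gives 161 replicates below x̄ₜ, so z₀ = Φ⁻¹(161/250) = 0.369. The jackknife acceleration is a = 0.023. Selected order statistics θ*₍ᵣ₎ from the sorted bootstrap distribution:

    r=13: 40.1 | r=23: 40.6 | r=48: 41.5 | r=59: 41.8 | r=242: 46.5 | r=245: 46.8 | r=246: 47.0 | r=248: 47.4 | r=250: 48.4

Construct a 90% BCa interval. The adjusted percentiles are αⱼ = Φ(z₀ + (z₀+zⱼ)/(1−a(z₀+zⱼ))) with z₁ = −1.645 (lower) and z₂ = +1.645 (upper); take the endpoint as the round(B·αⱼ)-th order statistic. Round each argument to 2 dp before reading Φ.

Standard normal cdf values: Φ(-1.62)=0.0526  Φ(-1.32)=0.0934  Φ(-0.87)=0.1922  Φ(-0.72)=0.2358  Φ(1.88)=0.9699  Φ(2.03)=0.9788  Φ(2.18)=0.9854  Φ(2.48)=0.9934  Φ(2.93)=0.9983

(41.5, 47.4)

Lower: z₀ + z₁ = 0.369 + (-1.645) = -1.276; 1 − a(z₀+z₁) = 1 − (0.023)(-1.276) = 1.0293; argument = 0.369 + (-1.276)/1.0293 = -0.8706 → -0.87.
α₁ = Φ(-0.87) = 0.1922; rank = round(250 × 0.1922) = 48; θ*₍48₎ = 41.5.
Upper: z₀ + z₂ = 2.014; 1 − a(z₀+z₂) = 0.9537; argument = 2.4808 → 2.48; α₂ = 0.9934; rank = 248; θ*₍248₎ = 47.4.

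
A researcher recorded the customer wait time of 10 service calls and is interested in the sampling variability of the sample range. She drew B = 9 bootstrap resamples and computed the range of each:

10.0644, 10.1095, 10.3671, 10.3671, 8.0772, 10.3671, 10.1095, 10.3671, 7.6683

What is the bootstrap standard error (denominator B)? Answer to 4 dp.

SE* = 1.0003

Bootstrap SE is the standard deviation of the 9 replicate ranges.
Mean of replicates: (10.0644 + 10.1095 + 10.3671 + 10.3671 + 8.0772 + 10.3671 + 10.1095 + 10.3671 + 7.6683) / 9 = 87.49730 / 9 = 9.72192
Sum of squared deviations: (+0.34248)² + (+0.38758)² + (+0.64518)² + (+0.64518)² + (−1.64472)² + (+0.64518)² + (+0.38758)² + (+0.64518)² + (−2.05362)² = 9.00522
Variance = 9.00522 / 9 = 1.00058
SE* = √1.00058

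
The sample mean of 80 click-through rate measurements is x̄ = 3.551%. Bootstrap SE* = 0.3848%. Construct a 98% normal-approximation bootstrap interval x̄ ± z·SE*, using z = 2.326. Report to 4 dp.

(2.6560, 4.4460)

Margin = 2.326 × 0.3848 = 0.89504
Interval: 3.551 ± 0.89504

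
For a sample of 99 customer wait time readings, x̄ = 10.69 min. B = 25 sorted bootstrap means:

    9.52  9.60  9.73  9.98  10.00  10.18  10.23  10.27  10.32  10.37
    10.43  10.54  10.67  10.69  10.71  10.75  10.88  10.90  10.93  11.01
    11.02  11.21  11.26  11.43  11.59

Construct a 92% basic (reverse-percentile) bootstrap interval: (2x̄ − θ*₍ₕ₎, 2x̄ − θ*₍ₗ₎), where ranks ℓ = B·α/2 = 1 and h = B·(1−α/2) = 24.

Percentile endpoints at ranks 1 and 24: θ*₍1₎ = 9.52, θ*₍24₎ = 11.43.
Basic interval reflects these around x̄:
  lower = 2 × 10.69 − 11.43 = 9.95
  upper = 2 × 10.69 − 9.52 = 11.86

(9.95, 11.86)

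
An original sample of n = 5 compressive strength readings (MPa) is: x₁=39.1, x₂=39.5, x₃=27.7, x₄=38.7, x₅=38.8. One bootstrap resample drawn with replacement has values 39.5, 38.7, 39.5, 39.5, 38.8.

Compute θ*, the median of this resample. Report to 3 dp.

θ* = 39.500

Sorted: 38.7, 38.8, 39.5, 39.5, 39.5
Median = middle value = 39.500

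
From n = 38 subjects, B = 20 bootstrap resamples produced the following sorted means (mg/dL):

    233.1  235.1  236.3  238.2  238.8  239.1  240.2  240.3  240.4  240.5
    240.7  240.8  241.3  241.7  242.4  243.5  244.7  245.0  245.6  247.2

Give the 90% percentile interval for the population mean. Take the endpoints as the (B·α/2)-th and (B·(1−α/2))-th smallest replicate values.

(233.1, 245.6)

α = 0.10; lower rank = 20 × 0.050 = 1; upper rank = 20 × 0.950 = 19.
The 1st smallest replicate is 233.1; the 19th is 245.6.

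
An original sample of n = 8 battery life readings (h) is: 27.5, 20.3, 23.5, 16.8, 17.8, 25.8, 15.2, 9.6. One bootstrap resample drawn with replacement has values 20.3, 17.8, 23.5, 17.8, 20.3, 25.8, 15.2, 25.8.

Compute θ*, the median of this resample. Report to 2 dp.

θ* = 20.30

Sorted: 15.2, 17.8, 17.8, 20.3, 20.3, 23.5, 25.8, 25.8
Median = average of the two middle values = 20.30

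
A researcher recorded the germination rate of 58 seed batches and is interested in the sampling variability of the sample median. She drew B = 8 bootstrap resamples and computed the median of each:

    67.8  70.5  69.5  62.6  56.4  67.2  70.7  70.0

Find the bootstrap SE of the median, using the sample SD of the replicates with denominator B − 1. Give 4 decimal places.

Bootstrap SE is the standard deviation of the 8 replicate medians.
Mean of replicates: (67.8 + 70.5 + 69.5 + 62.6 + 56.4 + 67.2 + 70.7 + 70.0) / 8 = 534.70000 / 8 = 66.83750
Sum of squared deviations: (+0.96250)² + (+3.66250)² + (+2.66250)² + (−4.23750)² + (−10.43750)² + (+0.36250)² + (+3.86250)² + (+3.16250)² = 173.37875
Variance = 173.37875 / 7 = 24.76839
SE* = √24.76839

SE* = 4.9768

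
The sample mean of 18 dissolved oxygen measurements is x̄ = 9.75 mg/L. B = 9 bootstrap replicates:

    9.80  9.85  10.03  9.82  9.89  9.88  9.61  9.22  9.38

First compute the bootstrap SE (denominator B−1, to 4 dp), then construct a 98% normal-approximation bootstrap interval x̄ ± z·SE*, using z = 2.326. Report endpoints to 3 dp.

Mean of replicates = 9.7200; sum of squared deviations = 0.5616; SE* = √(0.5616/8) = 0.2650
Margin = 2.326 × 0.2650 = 0.6164
Interval: 9.75 ± 0.6164

(9.134, 10.366)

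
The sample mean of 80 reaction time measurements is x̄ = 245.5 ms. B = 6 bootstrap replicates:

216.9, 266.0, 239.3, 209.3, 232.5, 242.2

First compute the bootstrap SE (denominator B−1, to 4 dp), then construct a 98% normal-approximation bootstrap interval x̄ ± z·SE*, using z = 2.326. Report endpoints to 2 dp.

Mean of replicates = 234.3667; sum of squared deviations = 2023.2733; SE* = √(2023.2733/5) = 20.1160
Margin = 2.326 × 20.1160 = 46.790
Interval: 245.5 ± 46.790

(198.71, 292.29)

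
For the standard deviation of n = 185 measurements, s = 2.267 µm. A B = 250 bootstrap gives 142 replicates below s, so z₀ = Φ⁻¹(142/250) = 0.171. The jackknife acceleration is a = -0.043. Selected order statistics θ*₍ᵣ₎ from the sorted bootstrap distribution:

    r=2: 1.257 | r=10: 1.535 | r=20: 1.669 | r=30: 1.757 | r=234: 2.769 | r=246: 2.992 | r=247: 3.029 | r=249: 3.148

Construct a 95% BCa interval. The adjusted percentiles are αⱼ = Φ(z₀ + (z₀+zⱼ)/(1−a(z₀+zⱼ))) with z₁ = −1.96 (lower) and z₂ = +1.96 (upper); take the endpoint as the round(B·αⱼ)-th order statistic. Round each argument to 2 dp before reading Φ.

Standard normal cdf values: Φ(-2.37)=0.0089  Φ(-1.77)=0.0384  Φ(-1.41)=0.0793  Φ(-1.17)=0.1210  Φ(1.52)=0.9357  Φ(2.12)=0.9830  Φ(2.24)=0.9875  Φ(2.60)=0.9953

(1.535, 2.992)

Lower: z₀ + z₁ = 0.171 + (-1.960) = -1.789; 1 − a(z₀+z₁) = 1 − (-0.043)(-1.789) = 0.9231; argument = 0.171 + (-1.789)/0.9231 = -1.7671 → -1.77.
α₁ = Φ(-1.77) = 0.0384; rank = round(250 × 0.0384) = 10; θ*₍10₎ = 1.535.
Upper: z₀ + z₂ = 2.131; 1 − a(z₀+z₂) = 1.0916; argument = 2.1231 → 2.12; α₂ = 0.9830; rank = 246; θ*₍246₎ = 2.992.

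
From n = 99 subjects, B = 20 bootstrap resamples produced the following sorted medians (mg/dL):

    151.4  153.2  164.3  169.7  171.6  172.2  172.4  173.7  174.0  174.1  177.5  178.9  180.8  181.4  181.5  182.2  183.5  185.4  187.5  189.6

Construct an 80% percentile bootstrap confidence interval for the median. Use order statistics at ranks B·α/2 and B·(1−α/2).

(153.2, 185.4)

α = 0.20; lower rank = 20 × 0.100 = 2; upper rank = 20 × 0.900 = 18.
The 2nd smallest replicate is 153.2; the 18th is 185.4.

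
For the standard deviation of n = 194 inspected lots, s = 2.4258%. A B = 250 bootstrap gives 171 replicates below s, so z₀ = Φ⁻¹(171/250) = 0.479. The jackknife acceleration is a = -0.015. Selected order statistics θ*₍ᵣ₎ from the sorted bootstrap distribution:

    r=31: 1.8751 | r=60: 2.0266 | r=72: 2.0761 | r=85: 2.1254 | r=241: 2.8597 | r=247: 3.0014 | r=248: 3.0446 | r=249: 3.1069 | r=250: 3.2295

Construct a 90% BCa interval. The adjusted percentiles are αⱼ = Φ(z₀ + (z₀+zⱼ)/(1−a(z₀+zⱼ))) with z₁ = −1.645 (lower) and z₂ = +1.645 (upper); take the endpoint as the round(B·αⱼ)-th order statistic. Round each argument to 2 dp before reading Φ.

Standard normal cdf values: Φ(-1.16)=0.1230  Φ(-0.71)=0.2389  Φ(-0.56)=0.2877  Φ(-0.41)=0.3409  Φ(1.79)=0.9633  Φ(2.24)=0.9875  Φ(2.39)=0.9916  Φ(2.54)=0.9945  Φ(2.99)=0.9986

Lower: z₀ + z₁ = 0.479 + (-1.645) = -1.166; 1 − a(z₀+z₁) = 1 − (-0.015)(-1.166) = 0.9825; argument = 0.479 + (-1.166)/0.9825 = -0.7078 → -0.71.
α₁ = Φ(-0.71) = 0.2389; rank = round(250 × 0.2389) = 60; θ*₍60₎ = 2.0266.
Upper: z₀ + z₂ = 2.124; 1 − a(z₀+z₂) = 1.0319; argument = 2.5374 → 2.54; α₂ = 0.9945; rank = 249; θ*₍249₎ = 3.1069.

(2.0266, 3.1069)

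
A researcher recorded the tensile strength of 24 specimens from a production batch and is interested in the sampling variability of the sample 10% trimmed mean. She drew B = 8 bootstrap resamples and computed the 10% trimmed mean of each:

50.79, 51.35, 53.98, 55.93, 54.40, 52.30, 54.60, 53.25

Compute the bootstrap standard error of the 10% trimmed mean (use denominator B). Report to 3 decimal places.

Bootstrap SE is the standard deviation of the 8 replicate 10% trimmed means.
Mean of replicates: (50.79 + 51.35 + 53.98 + 55.93 + 54.40 + 52.30 + 54.60 + 53.25) / 8 = 426.6000 / 8 = 53.3250
Sum of squared deviations: (−2.5350)² + (−1.9750)² + (+0.6550)² + (+2.6050)² + (+1.0750)² + (−1.0250)² + (+1.2750)² + (−0.0750)² = 21.3794
Variance = 21.3794 / 8 = 2.6724
SE* = √2.6724

SE* = 1.635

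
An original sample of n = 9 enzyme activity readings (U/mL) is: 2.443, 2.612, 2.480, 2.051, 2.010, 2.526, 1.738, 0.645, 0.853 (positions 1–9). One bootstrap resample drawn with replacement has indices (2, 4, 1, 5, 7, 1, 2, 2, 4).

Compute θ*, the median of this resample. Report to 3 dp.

θ* = 2.443

Resample values: 2.612, 2.051, 2.443, 2.010, 1.738, 2.443, 2.612, 2.612, 2.051.
Sorted: 1.738, 2.010, 2.051, 2.051, 2.443, 2.443, 2.612, 2.612, 2.612
Median = middle value = 2.443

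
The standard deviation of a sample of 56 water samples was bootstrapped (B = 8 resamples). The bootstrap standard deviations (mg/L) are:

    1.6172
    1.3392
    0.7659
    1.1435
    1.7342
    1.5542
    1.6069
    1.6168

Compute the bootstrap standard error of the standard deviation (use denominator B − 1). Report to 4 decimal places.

SE* = 0.3252

Bootstrap SE is the standard deviation of the 8 replicate standard deviations.
Mean of replicates: (1.6172 + 1.3392 + 0.7659 + 1.1435 + 1.7342 + 1.5542 + 1.6069 + 1.6168) / 8 = 11.377900 / 8 = 1.422238
Sum of squared deviations: (+0.194962)² + (−0.083038)² + (−0.656338)² + (−0.278738)² + (+0.311962)² + (+0.131962)² + (+0.184662)² + (+0.194562)² = 0.740069
Variance = 0.740069 / 7 = 0.105724
SE* = √0.105724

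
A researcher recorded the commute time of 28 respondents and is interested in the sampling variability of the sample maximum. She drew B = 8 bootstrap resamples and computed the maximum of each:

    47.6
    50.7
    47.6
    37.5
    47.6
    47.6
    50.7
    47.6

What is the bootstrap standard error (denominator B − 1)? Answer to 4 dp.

SE* = 4.1288

Bootstrap SE is the standard deviation of the 8 replicate maximums.
Mean of replicates: (47.6 + 50.7 + 47.6 + 37.5 + 47.6 + 47.6 + 50.7 + 47.6) / 8 = 376.90000 / 8 = 47.11250
Sum of squared deviations: (+0.48750)² + (+3.58750)² + (+0.48750)² + (−9.61250)² + (+0.48750)² + (+0.48750)² + (+3.58750)² + (+0.48750)² = 119.32875
Variance = 119.32875 / 7 = 17.04696
SE* = √17.04696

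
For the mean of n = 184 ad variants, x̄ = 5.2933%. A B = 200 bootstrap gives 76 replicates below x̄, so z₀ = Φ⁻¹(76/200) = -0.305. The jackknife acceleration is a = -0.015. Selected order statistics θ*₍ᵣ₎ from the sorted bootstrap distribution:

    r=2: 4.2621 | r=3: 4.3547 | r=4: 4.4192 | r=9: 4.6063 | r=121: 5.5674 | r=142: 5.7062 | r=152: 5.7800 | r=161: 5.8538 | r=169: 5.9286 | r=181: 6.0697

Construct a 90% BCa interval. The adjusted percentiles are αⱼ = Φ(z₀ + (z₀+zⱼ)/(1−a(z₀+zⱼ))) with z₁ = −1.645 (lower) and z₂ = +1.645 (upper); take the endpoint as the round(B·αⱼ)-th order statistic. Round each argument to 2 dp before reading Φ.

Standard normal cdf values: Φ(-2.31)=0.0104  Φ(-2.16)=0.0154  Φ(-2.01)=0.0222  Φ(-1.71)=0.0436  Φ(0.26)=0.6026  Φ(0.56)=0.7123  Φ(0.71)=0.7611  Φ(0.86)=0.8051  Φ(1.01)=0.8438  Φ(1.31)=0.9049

Lower: z₀ + z₁ = -0.305 + (-1.645) = -1.950; 1 − a(z₀+z₁) = 1 − (-0.015)(-1.950) = 0.9708; argument = -0.305 + (-1.950)/0.9708 = -2.3138 → -2.31.
α₁ = Φ(-2.31) = 0.0104; rank = round(200 × 0.0104) = 2; θ*₍2₎ = 4.2621.
Upper: z₀ + z₂ = 1.340; 1 − a(z₀+z₂) = 1.0201; argument = 1.0086 → 1.01; α₂ = 0.8438; rank = 169; θ*₍169₎ = 5.9286.

(4.2621, 5.9286)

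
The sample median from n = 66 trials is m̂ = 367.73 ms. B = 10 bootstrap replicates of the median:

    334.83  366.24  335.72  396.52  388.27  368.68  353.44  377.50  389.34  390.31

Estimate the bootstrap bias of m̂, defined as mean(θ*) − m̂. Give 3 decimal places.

bias = +2.355

mean(θ*) = (334.83 + 366.24 + 335.72 + 396.52 + 388.27 + 368.68 + 353.44 + 377.50 + 389.34 + 390.31) / 10 = 370.0850
bias = 370.0850 − 367.73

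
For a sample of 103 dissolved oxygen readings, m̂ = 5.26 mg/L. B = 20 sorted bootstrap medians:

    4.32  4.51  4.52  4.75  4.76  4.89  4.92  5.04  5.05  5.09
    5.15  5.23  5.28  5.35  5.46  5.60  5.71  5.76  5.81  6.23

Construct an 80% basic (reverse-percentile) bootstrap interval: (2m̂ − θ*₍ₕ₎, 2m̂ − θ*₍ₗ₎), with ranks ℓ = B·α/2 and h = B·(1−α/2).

Percentile endpoints at ranks 2 and 18: θ*₍2₎ = 4.51, θ*₍18₎ = 5.76.
Basic interval reflects these around m̂:
  lower = 2 × 5.26 − 5.76 = 4.76
  upper = 2 × 5.26 − 4.51 = 6.01

(4.76, 6.01)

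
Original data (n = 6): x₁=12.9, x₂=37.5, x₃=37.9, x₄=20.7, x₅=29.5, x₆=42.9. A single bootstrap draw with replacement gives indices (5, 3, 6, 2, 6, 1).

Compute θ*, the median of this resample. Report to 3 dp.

Resample values: 29.5, 37.9, 42.9, 37.5, 42.9, 12.9.
Sorted: 12.9, 29.5, 37.5, 37.9, 42.9, 42.9
Median = average of the two middle values = 37.700

θ* = 37.700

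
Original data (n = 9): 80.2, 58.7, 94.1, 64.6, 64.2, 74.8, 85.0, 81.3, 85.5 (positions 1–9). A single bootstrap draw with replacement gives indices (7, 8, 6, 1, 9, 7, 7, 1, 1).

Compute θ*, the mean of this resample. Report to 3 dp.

θ* = 81.911

Resample values: 85.0, 81.3, 74.8, 80.2, 85.5, 85.0, 85.0, 80.2, 80.2.
Mean = (85.0 + 81.3 + 74.8 + 80.2 + 85.5 + 85.0 + 85.0 + 80.2 + 80.2) / 9 = 737.20 / 9 = 81.911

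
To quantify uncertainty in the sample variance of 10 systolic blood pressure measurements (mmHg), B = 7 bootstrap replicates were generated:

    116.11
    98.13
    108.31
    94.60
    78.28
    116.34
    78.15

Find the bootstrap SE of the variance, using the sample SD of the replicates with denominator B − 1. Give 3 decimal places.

SE* = 16.140

Bootstrap SE is the standard deviation of the 7 replicate variances.
Mean of replicates: (116.11 + 98.13 + 108.31 + 94.60 + 78.28 + 116.34 + 78.15) / 7 = 689.9200 / 7 = 98.5600
Sum of squared deviations: (+17.5500)² + (−0.4300)² + (+9.7500)² + (−3.9600)² + (−20.2800)² + (+17.7800)² + (−20.4100)² = 1562.9064
Variance = 1562.9064 / 6 = 260.4844
SE* = √260.4844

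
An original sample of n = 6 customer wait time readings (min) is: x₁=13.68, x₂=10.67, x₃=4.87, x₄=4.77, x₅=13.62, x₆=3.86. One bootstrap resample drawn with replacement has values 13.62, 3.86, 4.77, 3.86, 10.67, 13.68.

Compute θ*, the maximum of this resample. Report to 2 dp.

θ* = 13.68

Maximum = 13.68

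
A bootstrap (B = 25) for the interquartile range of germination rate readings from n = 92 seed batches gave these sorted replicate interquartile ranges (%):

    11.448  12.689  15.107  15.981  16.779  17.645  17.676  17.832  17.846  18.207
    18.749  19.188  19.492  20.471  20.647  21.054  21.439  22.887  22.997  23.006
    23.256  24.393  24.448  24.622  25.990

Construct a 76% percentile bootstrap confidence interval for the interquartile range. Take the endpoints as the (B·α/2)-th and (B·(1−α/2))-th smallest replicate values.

α = 0.24; lower rank = 25 × 0.120 = 3; upper rank = 25 × 0.880 = 22.
The 3rd smallest replicate is 15.107; the 22nd is 24.393.

(15.107, 24.393)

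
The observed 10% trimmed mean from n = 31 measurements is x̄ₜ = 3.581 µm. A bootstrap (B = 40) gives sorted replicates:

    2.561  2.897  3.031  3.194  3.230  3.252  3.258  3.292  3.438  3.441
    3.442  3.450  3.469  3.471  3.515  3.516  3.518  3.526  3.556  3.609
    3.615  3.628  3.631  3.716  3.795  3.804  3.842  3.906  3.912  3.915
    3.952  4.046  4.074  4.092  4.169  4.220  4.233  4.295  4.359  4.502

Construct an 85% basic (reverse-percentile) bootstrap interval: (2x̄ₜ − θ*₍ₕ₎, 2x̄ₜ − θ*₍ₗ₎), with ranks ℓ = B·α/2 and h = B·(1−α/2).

(2.929, 4.131)

Percentile endpoints at ranks 3 and 37: θ*₍3₎ = 3.031, θ*₍37₎ = 4.233.
Basic interval reflects these around x̄ₜ:
  lower = 2 × 3.581 − 4.233 = 2.929
  upper = 2 × 3.581 − 3.031 = 4.131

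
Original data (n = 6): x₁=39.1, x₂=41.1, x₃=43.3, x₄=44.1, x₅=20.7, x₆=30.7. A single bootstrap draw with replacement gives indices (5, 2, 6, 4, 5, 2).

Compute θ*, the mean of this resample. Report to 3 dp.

θ* = 33.067

Resample values: 20.7, 41.1, 30.7, 44.1, 20.7, 41.1.
Mean = (20.7 + 41.1 + 30.7 + 44.1 + 20.7 + 41.1) / 6 = 198.40 / 6 = 33.067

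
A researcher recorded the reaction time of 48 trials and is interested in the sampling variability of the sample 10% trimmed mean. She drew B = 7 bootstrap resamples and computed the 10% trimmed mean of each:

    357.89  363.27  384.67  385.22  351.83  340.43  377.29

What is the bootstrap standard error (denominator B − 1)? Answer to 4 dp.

SE* = 17.1901

Bootstrap SE is the standard deviation of the 7 replicate 10% trimmed means.
Mean of replicates: (357.89 + 363.27 + 384.67 + 385.22 + 351.83 + 340.43 + 377.29) / 7 = 2560.60000 / 7 = 365.80000
Sum of squared deviations: (−7.91000)² + (−2.53000)² + (+18.87000)² + (+19.42000)² + (−13.97000)² + (−25.37000)² + (+11.49000)² = 1773.00020
Variance = 1773.00020 / 6 = 295.50003
SE* = √295.50003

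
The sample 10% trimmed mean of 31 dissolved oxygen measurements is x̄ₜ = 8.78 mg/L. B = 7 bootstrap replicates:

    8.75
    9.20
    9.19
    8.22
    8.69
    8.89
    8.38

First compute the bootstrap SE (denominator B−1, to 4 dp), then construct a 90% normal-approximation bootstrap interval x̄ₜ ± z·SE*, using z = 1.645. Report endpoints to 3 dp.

Mean of replicates = 8.7600; sum of squared deviations = 0.8364; SE* = √(0.8364/6) = 0.3734
Margin = 1.645 × 0.3734 = 0.6142
Interval: 8.78 ± 0.6142

(8.166, 9.394)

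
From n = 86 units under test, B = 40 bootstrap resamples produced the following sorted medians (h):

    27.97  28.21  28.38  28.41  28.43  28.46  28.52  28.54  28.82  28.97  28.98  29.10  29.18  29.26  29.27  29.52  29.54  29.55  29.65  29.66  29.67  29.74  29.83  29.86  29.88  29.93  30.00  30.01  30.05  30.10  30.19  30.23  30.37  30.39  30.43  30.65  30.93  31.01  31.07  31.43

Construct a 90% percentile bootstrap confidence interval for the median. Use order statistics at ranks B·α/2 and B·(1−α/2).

α = 0.10; lower rank = 40 × 0.050 = 2; upper rank = 40 × 0.950 = 38.
The 2nd smallest replicate is 28.21; the 38th is 31.01.

(28.21, 31.01)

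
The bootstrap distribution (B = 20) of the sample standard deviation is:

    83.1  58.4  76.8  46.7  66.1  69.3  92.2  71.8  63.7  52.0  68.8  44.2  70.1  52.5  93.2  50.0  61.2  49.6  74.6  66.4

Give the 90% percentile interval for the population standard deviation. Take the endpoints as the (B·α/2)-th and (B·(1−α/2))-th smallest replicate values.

(44.2, 92.2)

Sorted replicates: 44.2, 46.7, 49.6, 50.0, 52.0, 52.5, 58.4, 61.2, 63.7, 66.1, 66.4, 68.8, 69.3, 70.1, 71.8, 74.6, 76.8, 83.1, 92.2, 93.2
α = 0.10; lower rank = 20 × 0.050 = 1; upper rank = 20 × 0.950 = 19.
The 1st smallest replicate is 44.2; the 19th is 92.2.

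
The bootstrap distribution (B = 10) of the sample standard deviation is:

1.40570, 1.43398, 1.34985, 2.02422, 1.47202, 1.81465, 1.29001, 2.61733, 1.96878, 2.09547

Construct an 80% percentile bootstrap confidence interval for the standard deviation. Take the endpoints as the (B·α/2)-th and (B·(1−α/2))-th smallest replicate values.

Sorted replicates: 1.29001, 1.34985, 1.40570, 1.43398, 1.47202, 1.81465, 1.96878, 2.02422, 2.09547, 2.61733
α = 0.20; lower rank = 10 × 0.100 = 1; upper rank = 10 × 0.900 = 9.
The 1st smallest replicate is 1.29001; the 9th is 2.09547.

(1.29001, 2.09547)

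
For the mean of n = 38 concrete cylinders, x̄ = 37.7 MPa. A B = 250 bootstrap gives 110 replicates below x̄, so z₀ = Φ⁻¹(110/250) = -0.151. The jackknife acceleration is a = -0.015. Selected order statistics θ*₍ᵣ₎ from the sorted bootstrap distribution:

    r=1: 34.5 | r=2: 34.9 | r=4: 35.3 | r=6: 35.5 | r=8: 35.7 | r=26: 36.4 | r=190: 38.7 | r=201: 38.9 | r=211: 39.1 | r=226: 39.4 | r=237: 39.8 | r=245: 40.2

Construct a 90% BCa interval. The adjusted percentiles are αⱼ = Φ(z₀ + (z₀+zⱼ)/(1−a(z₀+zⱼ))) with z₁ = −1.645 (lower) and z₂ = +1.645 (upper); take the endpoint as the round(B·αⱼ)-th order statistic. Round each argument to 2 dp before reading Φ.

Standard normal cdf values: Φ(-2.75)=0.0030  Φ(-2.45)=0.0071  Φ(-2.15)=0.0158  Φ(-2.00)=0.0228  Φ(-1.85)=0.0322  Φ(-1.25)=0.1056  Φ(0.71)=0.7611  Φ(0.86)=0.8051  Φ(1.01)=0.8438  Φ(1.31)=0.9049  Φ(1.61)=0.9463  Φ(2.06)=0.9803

(35.5, 39.4)

Lower: z₀ + z₁ = -0.151 + (-1.645) = -1.796; 1 − a(z₀+z₁) = 1 − (-0.015)(-1.796) = 0.9731; argument = -0.151 + (-1.796)/0.9731 = -1.9967 → -2.00.
α₁ = Φ(-2.00) = 0.0228; rank = round(250 × 0.0228) = 6; θ*₍6₎ = 35.5.
Upper: z₀ + z₂ = 1.494; 1 − a(z₀+z₂) = 1.0224; argument = 1.3103 → 1.31; α₂ = 0.9049; rank = 226; θ*₍226₎ = 39.4.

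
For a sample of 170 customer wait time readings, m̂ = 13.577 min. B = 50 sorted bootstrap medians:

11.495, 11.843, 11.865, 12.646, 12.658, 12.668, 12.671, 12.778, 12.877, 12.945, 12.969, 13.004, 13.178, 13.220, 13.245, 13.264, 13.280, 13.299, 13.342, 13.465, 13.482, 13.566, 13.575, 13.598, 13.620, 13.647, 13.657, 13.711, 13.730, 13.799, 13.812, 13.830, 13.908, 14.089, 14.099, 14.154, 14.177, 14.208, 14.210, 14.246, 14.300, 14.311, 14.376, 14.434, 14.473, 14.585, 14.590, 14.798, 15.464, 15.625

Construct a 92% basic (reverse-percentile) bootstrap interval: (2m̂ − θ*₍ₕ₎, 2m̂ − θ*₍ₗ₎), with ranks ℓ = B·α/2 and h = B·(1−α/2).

(12.356, 15.311)

Percentile endpoints at ranks 2 and 48: θ*₍2₎ = 11.843, θ*₍48₎ = 14.798.
Basic interval reflects these around m̂:
  lower = 2 × 13.577 − 14.798 = 12.356
  upper = 2 × 13.577 − 11.843 = 15.311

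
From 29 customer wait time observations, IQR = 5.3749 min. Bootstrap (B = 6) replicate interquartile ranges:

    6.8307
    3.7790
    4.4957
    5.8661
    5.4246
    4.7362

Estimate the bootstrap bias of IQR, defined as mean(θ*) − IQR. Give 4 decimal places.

mean(θ*) = (6.8307 + 3.7790 + 4.4957 + 5.8661 + 5.4246 + 4.7362) / 6 = 5.18872
bias = 5.18872 − 5.3749

bias = −0.1862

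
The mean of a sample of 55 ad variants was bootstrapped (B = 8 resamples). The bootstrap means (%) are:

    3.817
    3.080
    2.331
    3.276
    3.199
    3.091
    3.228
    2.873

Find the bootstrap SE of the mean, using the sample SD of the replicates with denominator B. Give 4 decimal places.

Bootstrap SE is the standard deviation of the 8 replicate means.
Mean of replicates: (3.817 + 3.080 + 2.331 + 3.276 + 3.199 + 3.091 + 3.228 + 2.873) / 8 = 24.89500 / 8 = 3.11187
Sum of squared deviations: (+0.70513)² + (−0.03187)² + (−0.78087)² + (+0.16412)² + (+0.08712)² + (−0.02087)² + (+0.11613)² + (−0.23887)² = 1.21349
Variance = 1.21349 / 8 = 0.15169
SE* = √0.15169

SE* = 0.3895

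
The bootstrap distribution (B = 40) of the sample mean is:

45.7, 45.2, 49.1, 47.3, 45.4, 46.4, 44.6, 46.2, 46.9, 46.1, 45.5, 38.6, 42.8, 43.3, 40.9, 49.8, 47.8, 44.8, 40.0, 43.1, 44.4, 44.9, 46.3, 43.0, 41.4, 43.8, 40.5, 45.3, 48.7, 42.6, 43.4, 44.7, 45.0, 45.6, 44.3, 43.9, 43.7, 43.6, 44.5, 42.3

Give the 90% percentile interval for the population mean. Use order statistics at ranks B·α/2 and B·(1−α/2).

Sorted replicates: 38.6, 40.0, 40.5, 40.9, 41.4, 42.3, 42.6, 42.8, 43.0, 43.1, 43.3, 43.4, 43.6, 43.7, 43.8, 43.9, 44.3, 44.4, 44.5, 44.6, 44.7, 44.8, 44.9, 45.0, 45.2, 45.3, 45.4, 45.5, 45.6, 45.7, 46.1, 46.2, 46.3, 46.4, 46.9, 47.3, 47.8, 48.7, 49.1, 49.8
α = 0.10; lower rank = 40 × 0.050 = 2; upper rank = 40 × 0.950 = 38.
The 2nd smallest replicate is 40.0; the 38th is 48.7.

(40.0, 48.7)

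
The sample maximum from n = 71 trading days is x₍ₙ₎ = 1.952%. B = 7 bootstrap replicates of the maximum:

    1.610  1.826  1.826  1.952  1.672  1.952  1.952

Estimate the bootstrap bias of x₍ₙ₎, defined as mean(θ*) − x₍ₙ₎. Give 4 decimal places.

bias = −0.1249

mean(θ*) = (1.610 + 1.826 + 1.826 + 1.952 + 1.672 + 1.952 + 1.952) / 7 = 1.82714
bias = 1.82714 − 1.952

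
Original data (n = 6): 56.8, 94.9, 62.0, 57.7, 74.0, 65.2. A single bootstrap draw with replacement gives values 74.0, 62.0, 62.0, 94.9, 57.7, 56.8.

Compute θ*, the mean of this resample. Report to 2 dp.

θ* = 67.90

Mean = (74.0 + 62.0 + 62.0 + 94.9 + 57.7 + 56.8) / 6 = 407.40 / 6 = 67.90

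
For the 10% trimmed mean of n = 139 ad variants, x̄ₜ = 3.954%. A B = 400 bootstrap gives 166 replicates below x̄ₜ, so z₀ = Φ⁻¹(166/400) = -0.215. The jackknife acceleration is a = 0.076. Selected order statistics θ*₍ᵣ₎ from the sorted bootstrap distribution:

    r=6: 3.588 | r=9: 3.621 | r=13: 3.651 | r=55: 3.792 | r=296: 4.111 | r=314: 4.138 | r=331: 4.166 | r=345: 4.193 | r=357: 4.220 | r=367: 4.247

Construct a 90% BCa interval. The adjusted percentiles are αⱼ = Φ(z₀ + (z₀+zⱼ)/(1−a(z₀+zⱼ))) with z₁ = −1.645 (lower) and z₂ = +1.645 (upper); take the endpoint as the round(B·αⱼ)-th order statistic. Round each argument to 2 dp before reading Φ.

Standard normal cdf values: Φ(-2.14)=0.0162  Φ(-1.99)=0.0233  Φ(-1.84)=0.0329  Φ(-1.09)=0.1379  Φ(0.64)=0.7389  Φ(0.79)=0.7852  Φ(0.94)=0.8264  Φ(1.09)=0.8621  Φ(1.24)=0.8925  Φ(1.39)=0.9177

Lower: z₀ + z₁ = -0.215 + (-1.645) = -1.860; 1 − a(z₀+z₁) = 1 − (0.076)(-1.860) = 1.1414; argument = -0.215 + (-1.860)/1.1414 = -1.8446 → -1.84.
α₁ = Φ(-1.84) = 0.0329; rank = round(400 × 0.0329) = 13; θ*₍13₎ = 3.651.
Upper: z₀ + z₂ = 1.430; 1 − a(z₀+z₂) = 0.8913; argument = 1.3894 → 1.39; α₂ = 0.9177; rank = 367; θ*₍367₎ = 4.247.

(3.651, 4.247)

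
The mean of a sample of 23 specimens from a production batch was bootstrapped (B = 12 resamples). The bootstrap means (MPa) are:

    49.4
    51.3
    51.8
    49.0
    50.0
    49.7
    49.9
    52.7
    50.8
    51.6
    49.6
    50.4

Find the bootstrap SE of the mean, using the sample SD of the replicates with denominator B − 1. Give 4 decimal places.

SE* = 1.1280

Bootstrap SE is the standard deviation of the 12 replicate means.
Mean of replicates: (49.4 + 51.3 + 51.8 + 49.0 + 50.0 + 49.7 + 49.9 + 52.7 + 50.8 + 51.6 + 49.6 + 50.4) / 12 = 606.20000 / 12 = 50.51667
Sum of squared deviations: (−1.11667)² + (+0.78333)² + (+1.28333)² + (−1.51667)² + (−0.51667)² + (−0.81667)² + (−0.61667)² + (+2.18333)² + (+0.28333)² + (+1.08333)² + (−0.91667)² + (−0.11667)² = 13.99667
Variance = 13.99667 / 11 = 1.27242
SE* = √1.27242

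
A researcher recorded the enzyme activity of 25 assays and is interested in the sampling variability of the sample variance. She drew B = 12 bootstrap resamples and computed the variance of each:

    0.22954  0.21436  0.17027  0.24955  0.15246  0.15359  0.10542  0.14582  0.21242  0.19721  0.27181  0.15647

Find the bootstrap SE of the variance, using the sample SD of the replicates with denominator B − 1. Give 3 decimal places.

Bootstrap SE is the standard deviation of the 12 replicate variances.
Mean of replicates: (0.22954 + 0.21436 + 0.17027 + 0.24955 + 0.15246 + 0.15359 + 0.10542 + 0.14582 + 0.21242 + 0.19721 + 0.27181 + 0.15647) / 12 = 2.258920 / 12 = 0.188243
Sum of squared deviations: (+0.041297)² + (+0.026117)² + (−0.017973)² + (+0.061307)² + (−0.035783)² + (−0.034653)² + (−0.082823)² + (−0.042423)² + (+0.024177)² + (+0.008967)² + (+0.083567)² + (−0.031773)² = 0.026268
Variance = 0.026268 / 11 = 0.002388
SE* = √0.002388

SE* = 0.049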